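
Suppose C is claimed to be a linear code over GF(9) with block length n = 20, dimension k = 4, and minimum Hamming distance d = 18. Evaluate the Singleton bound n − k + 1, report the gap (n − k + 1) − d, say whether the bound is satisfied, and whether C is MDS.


Singleton RHS = n − k + 1 = 17, slack = -1, bound violated (no such code; not MDS).

Singleton bound: d ≤ n − k + 1.
Here n = 20, k = 4, so n − k + 1 = 17.
Given d = 18, check d ≤ 17: NO.
Slack = (n − k + 1) − d = -1.
The slack is negative: d = 18 exceeds n − k + 1 = 17 by 1, so the Singleton bound is violated and no linear [20, 4, 18]_9 code can exist. In particular it is not MDS (MDS requires d = n − k + 1 exactly).
Description: the claimed parameters are [20, 4, 18]_9; such a code would be impossible (violates the Singleton bound).


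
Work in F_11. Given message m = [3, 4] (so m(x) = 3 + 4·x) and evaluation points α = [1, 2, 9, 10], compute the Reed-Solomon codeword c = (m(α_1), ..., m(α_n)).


c = [7, 0, 6, 10]

Message polynomial: m(x) = 3 + 4·x (mod 11).
For each evaluation point α_i, compute m(α_i) mod 11:
  α_1 = 1: Horner steps 4 → 7, so m(1) = 7.
  α_2 = 2: Horner steps 4 → 0, so m(2) = 0.
  α_3 = 9: Horner steps 4 → 6, so m(9) = 6.
  α_4 = 10: Horner steps 4 → 10, so m(10) = 10.
Codeword c = [7, 0, 6, 10] ∈ F_11^4.


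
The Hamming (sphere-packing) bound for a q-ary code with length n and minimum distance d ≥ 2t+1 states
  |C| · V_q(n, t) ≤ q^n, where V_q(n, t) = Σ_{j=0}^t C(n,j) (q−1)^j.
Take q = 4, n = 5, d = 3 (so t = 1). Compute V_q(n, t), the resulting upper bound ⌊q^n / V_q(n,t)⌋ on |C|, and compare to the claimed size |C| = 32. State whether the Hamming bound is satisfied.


V_q(n, t) = 16, q^n = 1024, Hamming bound = 64, |C| = 32 ≤ bound (satisfied).

Step 1: Compute V_q(n, t) = Σ_{j=0}^1 C(n, j) (q−1)^j.
  j = 0: C(5,0)·(3)^0 = 1·1 = 1.
  j = 1: C(5,1)·(3)^1 = 5·3 = 15.
  V_q(n, t) = 1 + 15 = 16.
Step 2: q^n = 4^5 = 1024.
Step 3: Hamming bound ⌊q^n / V_q(n,t)⌋ = ⌊1024/16⌋ = 64.
Step 4: Compare |C| = 32 to 64: satisfied.
The claimed |C| lies below the Hamming bound.


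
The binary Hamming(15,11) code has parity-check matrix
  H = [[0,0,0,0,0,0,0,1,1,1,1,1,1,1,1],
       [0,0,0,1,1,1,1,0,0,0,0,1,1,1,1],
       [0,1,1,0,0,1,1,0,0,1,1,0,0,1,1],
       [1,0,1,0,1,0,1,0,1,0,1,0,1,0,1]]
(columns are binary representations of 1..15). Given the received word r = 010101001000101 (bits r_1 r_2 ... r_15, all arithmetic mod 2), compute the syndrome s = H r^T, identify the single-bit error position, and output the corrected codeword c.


s = (1, 0, 1, 1)^T, error position = 11, corrected codeword c = 010101001010101

Compute s = H r^T mod 2 one row at a time:
  s_1 = 0 + 1 + 0 + 0 + 0 + 1 + 0 + 1 = 3 ≡ 1 (mod 2).
  s_2 = 1 + 0 + 1 + 0 + 0 + 1 + 0 + 1 = 4 ≡ 0 (mod 2).
  s_3 = 1 + 0 + 1 + 0 + 0 + 0 + 0 + 1 = 3 ≡ 1 (mod 2).
  s_4 = 0 + 0 + 0 + 0 + 1 + 0 + 1 + 1 = 3 ≡ 1 (mod 2).
s = (1, 0, 1, 1)^T — this equals column 11 of H (binary 1011), so error is at position 11.
Correct: flip bit 11 of r = 010101001000101 to get c = 010101001010101.


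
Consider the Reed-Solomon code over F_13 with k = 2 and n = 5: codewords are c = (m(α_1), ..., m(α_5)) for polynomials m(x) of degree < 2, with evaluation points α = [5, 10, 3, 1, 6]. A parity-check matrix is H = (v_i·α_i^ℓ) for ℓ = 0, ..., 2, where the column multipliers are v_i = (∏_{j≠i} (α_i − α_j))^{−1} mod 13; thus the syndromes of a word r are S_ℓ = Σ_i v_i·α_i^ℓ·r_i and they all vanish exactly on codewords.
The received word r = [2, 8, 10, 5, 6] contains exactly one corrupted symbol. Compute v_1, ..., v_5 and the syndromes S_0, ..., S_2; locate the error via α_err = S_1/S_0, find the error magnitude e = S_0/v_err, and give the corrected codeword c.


S = (12, 7, 3), error at position 5, error magnitude e = 8, c = [2, 8, 10, 5, 11].

Step 1: column multipliers v_i = (∏_{j≠i}(α_i − α_j))^{−1} mod 13.
  i = 1 (α = 5): (5−10)(5−3)(5−1)(5−6) = (−5)·2·4·(−1) = 40 ≡ 1, so v_1 = 1^{−1} = 1 (mod 13).
  i = 2 (α = 10): (10−5)(10−3)(10−1)(10−6) = 5·7·9·4 = 1260 ≡ 12, so v_2 = 12^{−1} = 12 (mod 13).
  i = 3 (α = 3): (3−5)(3−10)(3−1)(3−6) = (−2)·(−7)·2·(−3) = −84 ≡ 7, so v_3 = 7^{−1} = 2 (mod 13).
  i = 4 (α = 1): (1−5)(1−10)(1−3)(1−6) = (−4)·(−9)·(−2)·(−5) = 360 ≡ 9, so v_4 = 9^{−1} = 3 (mod 13).
  i = 5 (α = 6): (6−5)(6−10)(6−3)(6−1) = 1·(−4)·3·5 = −60 ≡ 5, so v_5 = 5^{−1} = 8 (mod 13).
  v = [1, 12, 2, 3, 8].
Step 2: syndromes of r = [2, 8, 10, 5, 6] (all sums mod 13).
  S_0 = Σ v_i r_i = 1·2 + 12·8 + 2·10 + 3·5 + 8·6 = 181 ≡ 12.
  S_1 = Σ v_i α_i r_i = 1·5·2 + 12·10·8 + 2·3·10 + 3·1·5 + 8·6·6 = 1333 ≡ 7.
  α_i^2 mod 13 = [12, 9, 9, 1, 10].
  S_2 = Σ v_i α_i^2 r_i = 1·12·2 + 12·9·8 + 2·9·10 + 3·1·5 + 8·10·6 = 1563 ≡ 3.
  S = (12, 7, 3) ≠ 0, so r is not a codeword (an error is present).
Step 3: locate the error. For a single error e at position i, S_ℓ = v_i·e·α_i^ℓ, so α_err = S_1/S_0.
  S_0^{−1} = 12^{−1} = 12 (mod 13), so α_err = 7·12 = 84 ≡ 6 = α_5. Error position i = 5.
  Consistency check: S_2/S_1 = 3·2 = 6 ≡ 6 = α_err ✓ (single-error assumption holds).
Step 4: error magnitude e = S_0/v_5 = S_0·∏_{j≠5}(α_5 − α_j) = 12·5 = 60 ≡ 8 (mod 13).
Step 5: correct position 5: c_5 = r_5 − e = 6 − 8 ≡ 11 (mod 13). Hence c = [2, 8, 10, 5, 11].
  Check: interpolating c through the α_i gives m(x) = 9 + 9·x (degree < 2) with m(α_i) = c_i for every i, so c is indeed a codeword.


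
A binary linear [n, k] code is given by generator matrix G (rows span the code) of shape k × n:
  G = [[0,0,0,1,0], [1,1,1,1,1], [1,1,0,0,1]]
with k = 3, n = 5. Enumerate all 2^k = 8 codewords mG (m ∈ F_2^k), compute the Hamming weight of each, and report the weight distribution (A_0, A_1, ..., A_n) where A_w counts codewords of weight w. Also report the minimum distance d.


Weight distribution: A_0 = 1, A_1 = 2, A_2 = 1, A_3 = 1, A_4 = 2, A_5 = 1. Minimum distance d = 1.

Enumerate all 2^3 = 8 messages m ∈ F_2^3.
For each, compute codeword c = mG in F_2^5, then tally its weight.
  m = 000 → c = 00000, weight = 0.
  m = 100 → c = 00010, weight = 1.
  m = 010 → c = 11111, weight = 5.
  m = 110 → c = 11101, weight = 4.
  m = 001 → c = 11001, weight = 3.
  m = 101 → c = 11011, weight = 4.
  m = 011 → c = 00110, weight = 2.
  m = 111 → c = 00100, weight = 1.
Tally weights:
  weight 0: 1 codewords.
  weight 1: 2 codewords.
  weight 2: 1 codewords.
  weight 3: 1 codewords.
  weight 4: 2 codewords.
  weight 5: 1 codewords.
Minimum distance d = smallest w > 0 with A_w > 0 = 1.
Sanity: Σ A_w = 8 = 2^3 = 8 ✓.


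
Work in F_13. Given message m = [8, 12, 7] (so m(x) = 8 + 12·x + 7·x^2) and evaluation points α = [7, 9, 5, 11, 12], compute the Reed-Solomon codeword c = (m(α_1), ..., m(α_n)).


c = [6, 7, 9, 12, 3]

Message polynomial: m(x) = 8 + 12·x + 7·x^2 (mod 13).
For each evaluation point α_i, compute m(α_i) mod 13:
  α_1 = 7: Horner steps 7 → 9 → 6, so m(7) = 6.
  α_2 = 9: Horner steps 7 → 10 → 7, so m(9) = 7.
  α_3 = 5: Horner steps 7 → 8 → 9, so m(5) = 9.
  α_4 = 11: Horner steps 7 → 11 → 12, so m(11) = 12.
  α_5 = 12: Horner steps 7 → 5 → 3, so m(12) = 3.
Codeword c = [6, 7, 9, 12, 3] ∈ F_13^5.


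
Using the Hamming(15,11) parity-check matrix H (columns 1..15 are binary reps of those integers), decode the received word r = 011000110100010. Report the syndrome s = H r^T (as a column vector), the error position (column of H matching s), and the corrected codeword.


s = (1, 0, 1, 0)^T, error position = 10, corrected codeword c = 011000110000010

Compute s = H r^T mod 2 one row at a time:
  s_1 = 1 + 0 + 1 + 0 + 0 + 0 + 1 + 0 = 3 ≡ 1 (mod 2).
  s_2 = 0 + 0 + 0 + 1 + 0 + 0 + 1 + 0 = 2 ≡ 0 (mod 2).
  s_3 = 1 + 1 + 0 + 1 + 1 + 0 + 1 + 0 = 5 ≡ 1 (mod 2).
  s_4 = 0 + 1 + 0 + 1 + 0 + 0 + 0 + 0 = 2 ≡ 0 (mod 2).
s = (1, 0, 1, 0)^T — this equals column 10 of H (binary 1010), so error is at position 10.
Correct: flip bit 10 of r = 011000110100010 to get c = 011000110000010.


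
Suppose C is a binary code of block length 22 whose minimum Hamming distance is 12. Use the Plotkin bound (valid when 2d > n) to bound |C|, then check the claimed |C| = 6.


Plotkin bound M ≤ 12; given |C| = 6 ≤ bound (satisfied).

Check applicability: 2d = 24, n = 22.
2d − n = 2 > 0, so Plotkin applies.
Compute d/(2d−n) = 12/2 ≈ 6.0000.
⌊d/(2d−n)⌋ = 6.
Plotkin bound: M ≤ 2·6 = 12.
Given |C| = 6, check: satisfied.
This |C| is below the Plotkin bound.


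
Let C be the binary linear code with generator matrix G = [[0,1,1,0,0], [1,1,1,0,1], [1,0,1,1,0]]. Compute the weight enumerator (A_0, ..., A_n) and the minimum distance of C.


Weight distribution: A_0 = 1, A_2 = 2, A_3 = 4, A_4 = 1. Minimum distance d = 2.

Enumerate all 2^3 = 8 messages m ∈ F_2^3.
For each, compute codeword c = mG in F_2^5, then tally its weight.
  m = 000 → c = 00000, weight = 0.
  m = 100 → c = 01100, weight = 2.
  m = 010 → c = 11101, weight = 4.
  m = 110 → c = 10001, weight = 2.
  m = 001 → c = 10110, weight = 3.
  m = 101 → c = 11010, weight = 3.
  m = 011 → c = 01011, weight = 3.
  m = 111 → c = 00111, weight = 3.
Tally weights:
  weight 0: 1 codewords.
  weight 2: 2 codewords.
  weight 3: 4 codewords.
  weight 4: 1 codewords.
Minimum distance d = smallest w > 0 with A_w > 0 = 2.
Sanity: Σ A_w = 8 = 2^3 = 8 ✓.


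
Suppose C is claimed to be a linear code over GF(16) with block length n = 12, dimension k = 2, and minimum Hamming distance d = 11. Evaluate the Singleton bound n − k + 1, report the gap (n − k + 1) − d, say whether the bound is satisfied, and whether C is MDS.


Singleton RHS = n − k + 1 = 11, slack = 0, bound satisfied, MDS.

Singleton bound: d ≤ n − k + 1.
Here n = 12, k = 2, so n − k + 1 = 11.
Given d = 11, check d ≤ 11: YES.
Slack = (n − k + 1) − d = 0.
The code is MDS (slack = 0).
Description: the claimed parameters are [12, 2, 11]_16; such a code would be MDS (meets Singleton bound).


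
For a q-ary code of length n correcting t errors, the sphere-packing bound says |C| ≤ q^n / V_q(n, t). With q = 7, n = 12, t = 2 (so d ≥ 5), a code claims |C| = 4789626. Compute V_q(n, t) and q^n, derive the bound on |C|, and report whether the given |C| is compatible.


V_q(n, t) = 2449, q^n = 13841287201, Hamming bound = 5651811, |C| = 4789626 ≤ bound (satisfied).

Step 1: Compute V_q(n, t) = Σ_{j=0}^2 C(n, j) (q−1)^j.
  j = 0: C(12,0)·(6)^0 = 1·1 = 1.
  j = 1: C(12,1)·(6)^1 = 12·6 = 72.
  j = 2: C(12,2)·(6)^2 = 66·36 = 2376.
  V_q(n, t) = 1 + 72 + 2376 = 2449.
Step 2: q^n = 7^12 = 13841287201.
Step 3: Hamming bound ⌊q^n / V_q(n,t)⌋ = ⌊13841287201/2449⌋ = 5651811.
Step 4: Compare |C| = 4789626 to 5651811: satisfied.
The claimed |C| lies below the Hamming bound.


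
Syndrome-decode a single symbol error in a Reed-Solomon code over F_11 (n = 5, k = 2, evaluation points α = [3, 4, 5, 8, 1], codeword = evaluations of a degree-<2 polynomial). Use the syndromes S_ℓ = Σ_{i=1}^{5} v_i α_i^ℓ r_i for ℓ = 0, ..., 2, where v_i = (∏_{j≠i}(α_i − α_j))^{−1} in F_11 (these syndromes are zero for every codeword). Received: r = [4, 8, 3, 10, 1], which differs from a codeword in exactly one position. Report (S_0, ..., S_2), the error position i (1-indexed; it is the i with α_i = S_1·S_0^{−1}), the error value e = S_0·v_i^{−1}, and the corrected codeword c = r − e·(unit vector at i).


S = (1, 3, 9), error at position 1, error magnitude e = 2, c = [2, 8, 3, 10, 1].

Step 1: column multipliers v_i = (∏_{j≠i}(α_i − α_j))^{−1} mod 11.
  i = 1 (α = 3): (3−4)(3−5)(3−8)(3−1) = (−1)·(−2)·(−5)·2 = −20 ≡ 2, so v_1 = 2^{−1} = 6 (mod 11).
  i = 2 (α = 4): (4−3)(4−5)(4−8)(4−1) = 1·(−1)·(−4)·3 = 12 ≡ 1, so v_2 = 1^{−1} = 1 (mod 11).
  i = 3 (α = 5): (5−3)(5−4)(5−8)(5−1) = 2·1·(−3)·4 = −24 ≡ 9, so v_3 = 9^{−1} = 5 (mod 11).
  i = 4 (α = 8): (8−3)(8−4)(8−5)(8−1) = 5·4·3·7 = 420 ≡ 2, so v_4 = 2^{−1} = 6 (mod 11).
  i = 5 (α = 1): (1−3)(1−4)(1−5)(1−8) = (−2)·(−3)·(−4)·(−7) = 168 ≡ 3, so v_5 = 3^{−1} = 4 (mod 11).
  v = [6, 1, 5, 6, 4].
Step 2: syndromes of r = [4, 8, 3, 10, 1] (all sums mod 11).
  S_0 = Σ v_i r_i = 6·4 + 1·8 + 5·3 + 6·10 + 4·1 = 111 ≡ 1.
  S_1 = Σ v_i α_i r_i = 6·3·4 + 1·4·8 + 5·5·3 + 6·8·10 + 4·1·1 = 663 ≡ 3.
  α_i^2 mod 11 = [9, 5, 3, 9, 1].
  S_2 = Σ v_i α_i^2 r_i = 6·9·4 + 1·5·8 + 5·3·3 + 6·9·10 + 4·1·1 = 845 ≡ 9.
  S = (1, 3, 9) ≠ 0, so r is not a codeword (an error is present).
Step 3: locate the error. For a single error e at position i, S_ℓ = v_i·e·α_i^ℓ, so α_err = S_1/S_0.
  S_0^{−1} = 1^{−1} = 1 (mod 11), so α_err = 3·1 = 3 ≡ 3 = α_1. Error position i = 1.
  Consistency check: S_2/S_1 = 9·4 = 36 ≡ 3 = α_err ✓ (single-error assumption holds).
Step 4: error magnitude e = S_0/v_1 = S_0·∏_{j≠1}(α_1 − α_j) = 1·2 = 2 ≡ 2 (mod 11).
Step 5: correct position 1: c_1 = r_1 − e = 4 − 2 ≡ 2 (mod 11). Hence c = [2, 8, 3, 10, 1].
  Check: interpolating c through the α_i gives m(x) = 6 + 6·x (degree < 2) with m(α_i) = c_i for every i, so c is indeed a codeword.


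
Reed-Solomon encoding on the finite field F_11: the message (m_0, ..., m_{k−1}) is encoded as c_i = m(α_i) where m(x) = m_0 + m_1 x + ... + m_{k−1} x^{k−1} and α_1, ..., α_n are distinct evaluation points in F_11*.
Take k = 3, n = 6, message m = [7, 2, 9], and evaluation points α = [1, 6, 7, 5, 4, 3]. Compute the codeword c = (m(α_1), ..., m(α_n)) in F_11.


c = [7, 2, 0, 0, 5, 6]

Message polynomial: m(x) = 7 + 2·x + 9·x^2 (mod 11).
For each evaluation point α_i, compute m(α_i) mod 11:
  α_1 = 1: Horner steps 9 → 0 → 7, so m(1) = 7.
  α_2 = 6: Horner steps 9 → 1 → 2, so m(6) = 2.
  α_3 = 7: Horner steps 9 → 10 → 0, so m(7) = 0.
  α_4 = 5: Horner steps 9 → 3 → 0, so m(5) = 0.
  α_5 = 4: Horner steps 9 → 5 → 5, so m(4) = 5.
  α_6 = 3: Horner steps 9 → 7 → 6, so m(3) = 6.
Codeword c = [7, 2, 0, 0, 5, 6] ∈ F_11^6.


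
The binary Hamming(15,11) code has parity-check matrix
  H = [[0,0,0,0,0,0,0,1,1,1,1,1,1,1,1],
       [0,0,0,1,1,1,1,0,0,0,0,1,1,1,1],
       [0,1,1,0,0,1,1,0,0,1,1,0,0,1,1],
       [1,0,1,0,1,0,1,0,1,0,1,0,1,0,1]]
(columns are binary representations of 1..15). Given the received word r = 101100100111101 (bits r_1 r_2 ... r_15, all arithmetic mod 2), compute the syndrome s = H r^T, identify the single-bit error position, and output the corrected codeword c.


s = (1, 1, 1, 0)^T, error position = 14, corrected codeword c = 101100100111111

Compute s = H r^T mod 2 one row at a time:
  s_1 = 0 + 0 + 1 + 1 + 1 + 1 + 0 + 1 = 5 ≡ 1 (mod 2).
  s_2 = 1 + 0 + 0 + 1 + 1 + 1 + 0 + 1 = 5 ≡ 1 (mod 2).
  s_3 = 0 + 1 + 0 + 1 + 1 + 1 + 0 + 1 = 5 ≡ 1 (mod 2).
  s_4 = 1 + 1 + 0 + 1 + 0 + 1 + 1 + 1 = 6 ≡ 0 (mod 2).
s = (1, 1, 1, 0)^T — this equals column 14 of H (binary 1110), so error is at position 14.
Correct: flip bit 14 of r = 101100100111101 to get c = 101100100111111.


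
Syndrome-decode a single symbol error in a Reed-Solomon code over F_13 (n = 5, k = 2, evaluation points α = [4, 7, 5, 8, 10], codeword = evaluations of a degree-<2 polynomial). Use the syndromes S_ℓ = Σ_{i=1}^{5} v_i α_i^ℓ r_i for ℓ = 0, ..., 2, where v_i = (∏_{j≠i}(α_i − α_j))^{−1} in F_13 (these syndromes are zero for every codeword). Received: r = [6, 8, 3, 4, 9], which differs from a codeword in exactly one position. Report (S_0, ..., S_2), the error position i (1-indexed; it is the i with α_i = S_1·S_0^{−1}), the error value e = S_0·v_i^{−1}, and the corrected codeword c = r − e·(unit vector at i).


S = (11, 5, 7), error at position 1, error magnitude e = 12, c = [7, 8, 3, 4, 9].

Step 1: column multipliers v_i = (∏_{j≠i}(α_i − α_j))^{−1} mod 13.
  i = 1 (α = 4): (4−7)(4−5)(4−8)(4−10) = (−3)·(−1)·(−4)·(−6) = 72 ≡ 7, so v_1 = 7^{−1} = 2 (mod 13).
  i = 2 (α = 7): (7−4)(7−5)(7−8)(7−10) = 3·2·(−1)·(−3) = 18 ≡ 5, so v_2 = 5^{−1} = 8 (mod 13).
  i = 3 (α = 5): (5−4)(5−7)(5−8)(5−10) = 1·(−2)·(−3)·(−5) = −30 ≡ 9, so v_3 = 9^{−1} = 3 (mod 13).
  i = 4 (α = 8): (8−4)(8−7)(8−5)(8−10) = 4·1·3·(−2) = −24 ≡ 2, so v_4 = 2^{−1} = 7 (mod 13).
  i = 5 (α = 10): (10−4)(10−7)(10−5)(10−8) = 6·3·5·2 = 180 ≡ 11, so v_5 = 11^{−1} = 6 (mod 13).
  v = [2, 8, 3, 7, 6].
Step 2: syndromes of r = [6, 8, 3, 4, 9] (all sums mod 13).
  S_0 = Σ v_i r_i = 2·6 + 8·8 + 3·3 + 7·4 + 6·9 = 167 ≡ 11.
  S_1 = Σ v_i α_i r_i = 2·4·6 + 8·7·8 + 3·5·3 + 7·8·4 + 6·10·9 = 1305 ≡ 5.
  α_i^2 mod 13 = [3, 10, 12, 12, 9].
  S_2 = Σ v_i α_i^2 r_i = 2·3·6 + 8·10·8 + 3·12·3 + 7·12·4 + 6·9·9 = 1606 ≡ 7.
  S = (11, 5, 7) ≠ 0, so r is not a codeword (an error is present).
Step 3: locate the error. For a single error e at position i, S_ℓ = v_i·e·α_i^ℓ, so α_err = S_1/S_0.
  S_0^{−1} = 11^{−1} = 6 (mod 13), so α_err = 5·6 = 30 ≡ 4 = α_1. Error position i = 1.
  Consistency check: S_2/S_1 = 7·8 = 56 ≡ 4 = α_err ✓ (single-error assumption holds).
Step 4: error magnitude e = S_0/v_1 = S_0·∏_{j≠1}(α_1 − α_j) = 11·7 = 77 ≡ 12 (mod 13).
Step 5: correct position 1: c_1 = r_1 − e = 6 − 12 ≡ 7 (mod 13). Hence c = [7, 8, 3, 4, 9].
  Check: interpolating c through the α_i gives m(x) = 10 + 9·x (degree < 2) with m(α_i) = c_i for every i, so c is indeed a codeword.


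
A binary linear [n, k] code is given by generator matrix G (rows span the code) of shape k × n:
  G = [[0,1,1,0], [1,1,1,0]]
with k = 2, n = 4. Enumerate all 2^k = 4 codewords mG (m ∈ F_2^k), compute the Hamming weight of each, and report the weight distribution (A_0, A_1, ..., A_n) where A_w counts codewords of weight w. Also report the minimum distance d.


Weight distribution: A_0 = 1, A_1 = 1, A_2 = 1, A_3 = 1. Minimum distance d = 1.

Enumerate all 2^2 = 4 messages m ∈ F_2^2.
For each, compute codeword c = mG in F_2^4, then tally its weight.
  m = 00 → c = 0000, weight = 0.
  m = 10 → c = 0110, weight = 2.
  m = 01 → c = 1110, weight = 3.
  m = 11 → c = 1000, weight = 1.
Tally weights:
  weight 0: 1 codewords.
  weight 1: 1 codewords.
  weight 2: 1 codewords.
  weight 3: 1 codewords.
Minimum distance d = smallest w > 0 with A_w > 0 = 1.
Sanity: Σ A_w = 4 = 2^2 = 4 ✓.


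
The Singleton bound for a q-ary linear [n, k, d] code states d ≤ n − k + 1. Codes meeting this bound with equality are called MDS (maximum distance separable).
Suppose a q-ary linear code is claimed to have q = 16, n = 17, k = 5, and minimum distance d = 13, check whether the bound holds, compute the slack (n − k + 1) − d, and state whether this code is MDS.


Singleton RHS = n − k + 1 = 13, slack = 0, bound satisfied, MDS.

Singleton bound: d ≤ n − k + 1.
Here n = 17, k = 5, so n − k + 1 = 13.
Given d = 13, check d ≤ 13: YES.
Slack = (n − k + 1) − d = 0.
The code is MDS (slack = 0).
Description: the claimed parameters are [17, 5, 13]_16; such a code would be MDS (meets Singleton bound).


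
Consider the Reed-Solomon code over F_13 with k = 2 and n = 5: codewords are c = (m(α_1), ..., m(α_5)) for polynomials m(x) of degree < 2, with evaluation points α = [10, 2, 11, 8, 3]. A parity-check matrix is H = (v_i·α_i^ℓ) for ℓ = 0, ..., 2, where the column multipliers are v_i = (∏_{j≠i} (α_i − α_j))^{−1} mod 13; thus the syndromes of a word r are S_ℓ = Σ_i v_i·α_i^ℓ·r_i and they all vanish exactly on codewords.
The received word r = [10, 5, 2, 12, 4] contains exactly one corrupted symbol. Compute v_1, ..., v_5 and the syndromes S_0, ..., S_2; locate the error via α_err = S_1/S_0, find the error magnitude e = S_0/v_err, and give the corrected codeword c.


S = (4, 5, 3), error at position 3, error magnitude e = 6, c = [10, 5, 9, 12, 4].

Step 1: column multipliers v_i = (∏_{j≠i}(α_i − α_j))^{−1} mod 13.
  i = 1 (α = 10): (10−2)(10−11)(10−8)(10−3) = 8·(−1)·2·7 = −112 ≡ 5, so v_1 = 5^{−1} = 8 (mod 13).
  i = 2 (α = 2): (2−10)(2−11)(2−8)(2−3) = (−8)·(−9)·(−6)·(−1) = 432 ≡ 3, so v_2 = 3^{−1} = 9 (mod 13).
  i = 3 (α = 11): (11−10)(11−2)(11−8)(11−3) = 1·9·3·8 = 216 ≡ 8, so v_3 = 8^{−1} = 5 (mod 13).
  i = 4 (α = 8): (8−10)(8−2)(8−11)(8−3) = (−2)·6·(−3)·5 = 180 ≡ 11, so v_4 = 11^{−1} = 6 (mod 13).
  i = 5 (α = 3): (3−10)(3−2)(3−11)(3−8) = (−7)·1·(−8)·(−5) = −280 ≡ 6, so v_5 = 6^{−1} = 11 (mod 13).
  v = [8, 9, 5, 6, 11].
Step 2: syndromes of r = [10, 5, 2, 12, 4] (all sums mod 13).
  S_0 = Σ v_i r_i = 8·10 + 9·5 + 5·2 + 6·12 + 11·4 = 251 ≡ 4.
  S_1 = Σ v_i α_i r_i = 8·10·10 + 9·2·5 + 5·11·2 + 6·8·12 + 11·3·4 = 1708 ≡ 5.
  α_i^2 mod 13 = [9, 4, 4, 12, 9].
  S_2 = Σ v_i α_i^2 r_i = 8·9·10 + 9·4·5 + 5·4·2 + 6·12·12 + 11·9·4 = 2200 ≡ 3.
  S = (4, 5, 3) ≠ 0, so r is not a codeword (an error is present).
Step 3: locate the error. For a single error e at position i, S_ℓ = v_i·e·α_i^ℓ, so α_err = S_1/S_0.
  S_0^{−1} = 4^{−1} = 10 (mod 13), so α_err = 5·10 = 50 ≡ 11 = α_3. Error position i = 3.
  Consistency check: S_2/S_1 = 3·8 = 24 ≡ 11 = α_err ✓ (single-error assumption holds).
Step 4: error magnitude e = S_0/v_3 = S_0·∏_{j≠3}(α_3 − α_j) = 4·8 = 32 ≡ 6 (mod 13).
Step 5: correct position 3: c_3 = r_3 − e = 2 − 6 ≡ 9 (mod 13). Hence c = [10, 5, 9, 12, 4].
  Check: interpolating c through the α_i gives m(x) = 7 + 12·x (degree < 2) with m(α_i) = c_i for every i, so c is indeed a codeword.


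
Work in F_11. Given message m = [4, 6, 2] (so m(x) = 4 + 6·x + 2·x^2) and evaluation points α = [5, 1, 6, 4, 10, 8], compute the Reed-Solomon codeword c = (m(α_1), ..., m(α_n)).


c = [7, 1, 2, 5, 0, 4]

Message polynomial: m(x) = 4 + 6·x + 2·x^2 (mod 11).
For each evaluation point α_i, compute m(α_i) mod 11:
  α_1 = 5: Horner steps 2 → 5 → 7, so m(5) = 7.
  α_2 = 1: Horner steps 2 → 8 → 1, so m(1) = 1.
  α_3 = 6: Horner steps 2 → 7 → 2, so m(6) = 2.
  α_4 = 4: Horner steps 2 → 3 → 5, so m(4) = 5.
  α_5 = 10: Horner steps 2 → 4 → 0, so m(10) = 0.
  α_6 = 8: Horner steps 2 → 0 → 4, so m(8) = 4.
Codeword c = [7, 1, 2, 5, 0, 4] ∈ F_11^6.


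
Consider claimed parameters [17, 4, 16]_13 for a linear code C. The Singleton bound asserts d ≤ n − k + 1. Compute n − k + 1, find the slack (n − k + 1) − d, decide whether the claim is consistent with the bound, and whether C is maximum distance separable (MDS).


Singleton RHS = n − k + 1 = 14, slack = -2, bound violated (no such code; not MDS).

Singleton bound: d ≤ n − k + 1.
Here n = 17, k = 4, so n − k + 1 = 14.
Given d = 16, check d ≤ 14: NO.
Slack = (n − k + 1) − d = -2.
The slack is negative: d = 16 exceeds n − k + 1 = 14 by 2, so the Singleton bound is violated and no linear [17, 4, 16]_13 code can exist. In particular it is not MDS (MDS requires d = n − k + 1 exactly).
Description: the claimed parameters are [17, 4, 16]_13; such a code would be impossible (violates the Singleton bound).


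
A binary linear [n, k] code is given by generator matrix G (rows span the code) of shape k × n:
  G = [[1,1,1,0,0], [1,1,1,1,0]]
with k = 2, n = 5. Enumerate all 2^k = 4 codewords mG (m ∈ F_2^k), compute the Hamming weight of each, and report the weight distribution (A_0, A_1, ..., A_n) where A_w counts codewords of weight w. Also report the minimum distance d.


Weight distribution: A_0 = 1, A_1 = 1, A_3 = 1, A_4 = 1. Minimum distance d = 1.

Enumerate all 2^2 = 4 messages m ∈ F_2^2.
For each, compute codeword c = mG in F_2^5, then tally its weight.
  m = 00 → c = 00000, weight = 0.
  m = 10 → c = 11100, weight = 3.
  m = 01 → c = 11110, weight = 4.
  m = 11 → c = 00010, weight = 1.
Tally weights:
  weight 0: 1 codewords.
  weight 1: 1 codewords.
  weight 3: 1 codewords.
  weight 4: 1 codewords.
Minimum distance d = smallest w > 0 with A_w > 0 = 1.
Sanity: Σ A_w = 4 = 2^2 = 4 ✓.


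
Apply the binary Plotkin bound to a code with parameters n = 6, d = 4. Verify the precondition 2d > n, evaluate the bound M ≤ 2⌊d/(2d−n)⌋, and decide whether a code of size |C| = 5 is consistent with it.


Plotkin bound M ≤ 4; given |C| = 5 > bound (violated).

Check applicability: 2d = 8, n = 6.
2d − n = 2 > 0, so Plotkin applies.
Compute d/(2d−n) = 4/2 ≈ 2.0000.
⌊d/(2d−n)⌋ = 2.
Plotkin bound: M ≤ 2·2 = 4.
Given |C| = 5, check: VIOLATED.
This |C| is above the Plotkin bound, so no binary code with n = 6, d = 4 and 5 codewords exists.


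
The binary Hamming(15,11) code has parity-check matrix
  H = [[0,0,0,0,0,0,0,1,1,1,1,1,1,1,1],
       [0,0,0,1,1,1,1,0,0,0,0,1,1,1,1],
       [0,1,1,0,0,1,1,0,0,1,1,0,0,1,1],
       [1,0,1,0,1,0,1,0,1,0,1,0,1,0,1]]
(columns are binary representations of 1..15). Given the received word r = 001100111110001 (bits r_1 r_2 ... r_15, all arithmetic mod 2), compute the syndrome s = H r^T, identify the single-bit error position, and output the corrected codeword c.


s = (1, 1, 1, 1)^T, error position = 15, corrected codeword c = 001100111110000

Compute s = H r^T mod 2 one row at a time:
  s_1 = 1 + 1 + 1 + 1 + 0 + 0 + 0 + 1 = 5 ≡ 1 (mod 2).
  s_2 = 1 + 0 + 0 + 1 + 0 + 0 + 0 + 1 = 3 ≡ 1 (mod 2).
  s_3 = 0 + 1 + 0 + 1 + 1 + 1 + 0 + 1 = 5 ≡ 1 (mod 2).
  s_4 = 0 + 1 + 0 + 1 + 1 + 1 + 0 + 1 = 5 ≡ 1 (mod 2).
s = (1, 1, 1, 1)^T — this equals column 15 of H (binary 1111), so error is at position 15.
Correct: flip bit 15 of r = 001100111110001 to get c = 001100111110000.


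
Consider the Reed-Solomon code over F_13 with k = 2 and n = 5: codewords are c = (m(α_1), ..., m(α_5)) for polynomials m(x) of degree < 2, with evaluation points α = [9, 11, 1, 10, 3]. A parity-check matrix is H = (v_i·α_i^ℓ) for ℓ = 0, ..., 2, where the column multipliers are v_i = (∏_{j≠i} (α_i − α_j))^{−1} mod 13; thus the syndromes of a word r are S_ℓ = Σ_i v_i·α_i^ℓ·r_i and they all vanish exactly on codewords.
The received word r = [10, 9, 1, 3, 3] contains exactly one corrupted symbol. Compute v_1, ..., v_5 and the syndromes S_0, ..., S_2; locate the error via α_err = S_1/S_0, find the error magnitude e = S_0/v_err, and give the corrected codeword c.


S = (4, 12, 10), error at position 5, error magnitude e = 3, c = [10, 9, 1, 3, 0].

Step 1: column multipliers v_i = (∏_{j≠i}(α_i − α_j))^{−1} mod 13.
  i = 1 (α = 9): (9−11)(9−1)(9−10)(9−3) = (−2)·8·(−1)·6 = 96 ≡ 5, so v_1 = 5^{−1} = 8 (mod 13).
  i = 2 (α = 11): (11−9)(11−1)(11−10)(11−3) = 2·10·1·8 = 160 ≡ 4, so v_2 = 4^{−1} = 10 (mod 13).
  i = 3 (α = 1): (1−9)(1−11)(1−10)(1−3) = (−8)·(−10)·(−9)·(−2) = 1440 ≡ 10, so v_3 = 10^{−1} = 4 (mod 13).
  i = 4 (α = 10): (10−9)(10−11)(10−1)(10−3) = 1·(−1)·9·7 = −63 ≡ 2, so v_4 = 2^{−1} = 7 (mod 13).
  i = 5 (α = 3): (3−9)(3−11)(3−1)(3−10) = (−6)·(−8)·2·(−7) = −672 ≡ 4, so v_5 = 4^{−1} = 10 (mod 13).
  v = [8, 10, 4, 7, 10].
Step 2: syndromes of r = [10, 9, 1, 3, 3] (all sums mod 13).
  S_0 = Σ v_i r_i = 8·10 + 10·9 + 4·1 + 7·3 + 10·3 = 225 ≡ 4.
  S_1 = Σ v_i α_i r_i = 8·9·10 + 10·11·9 + 4·1·1 + 7·10·3 + 10·3·3 = 2014 ≡ 12.
  α_i^2 mod 13 = [3, 4, 1, 9, 9].
  S_2 = Σ v_i α_i^2 r_i = 8·3·10 + 10·4·9 + 4·1·1 + 7·9·3 + 10·9·3 = 1063 ≡ 10.
  S = (4, 12, 10) ≠ 0, so r is not a codeword (an error is present).
Step 3: locate the error. For a single error e at position i, S_ℓ = v_i·e·α_i^ℓ, so α_err = S_1/S_0.
  S_0^{−1} = 4^{−1} = 10 (mod 13), so α_err = 12·10 = 120 ≡ 3 = α_5. Error position i = 5.
  Consistency check: S_2/S_1 = 10·12 = 120 ≡ 3 = α_err ✓ (single-error assumption holds).
Step 4: error magnitude e = S_0/v_5 = S_0·∏_{j≠5}(α_5 − α_j) = 4·4 = 16 ≡ 3 (mod 13).
Step 5: correct position 5: c_5 = r_5 − e = 3 − 3 ≡ 0 (mod 13). Hence c = [10, 9, 1, 3, 0].
  Check: interpolating c through the α_i gives m(x) = 8 + 6·x (degree < 2) with m(α_i) = c_i for every i, so c is indeed a codeword.


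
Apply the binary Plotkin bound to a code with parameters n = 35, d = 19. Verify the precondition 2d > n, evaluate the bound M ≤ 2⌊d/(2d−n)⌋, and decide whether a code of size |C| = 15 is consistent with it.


Plotkin bound M ≤ 12; given |C| = 15 > bound (violated).

Check applicability: 2d = 38, n = 35.
2d − n = 3 > 0, so Plotkin applies.
Compute d/(2d−n) = 19/3 ≈ 6.3333.
⌊d/(2d−n)⌋ = 6.
Plotkin bound: M ≤ 2·6 = 12.
Given |C| = 15, check: VIOLATED.
This |C| is above the Plotkin bound, so no binary code with n = 35, d = 19 and 15 codewords exists.


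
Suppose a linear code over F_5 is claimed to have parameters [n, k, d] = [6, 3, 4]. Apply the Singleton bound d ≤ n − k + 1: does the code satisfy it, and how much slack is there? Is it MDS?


Singleton RHS = n − k + 1 = 4, slack = 0, bound satisfied, MDS.

Singleton bound: d ≤ n − k + 1.
Here n = 6, k = 3, so n − k + 1 = 4.
Given d = 4, check d ≤ 4: YES.
Slack = (n − k + 1) − d = 0.
The code is MDS (slack = 0).
Description: the claimed parameters are [6, 3, 4]_5; such a code would be MDS (meets Singleton bound).


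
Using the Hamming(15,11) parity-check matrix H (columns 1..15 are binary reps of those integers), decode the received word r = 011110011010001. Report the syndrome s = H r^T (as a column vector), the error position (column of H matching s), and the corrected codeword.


s = (0, 1, 0, 1)^T, error position = 5, corrected codeword c = 011100011010001

Compute s = H r^T mod 2 one row at a time:
  s_1 = 1 + 1 + 0 + 1 + 0 + 0 + 0 + 1 = 4 ≡ 0 (mod 2).
  s_2 = 1 + 1 + 0 + 0 + 0 + 0 + 0 + 1 = 3 ≡ 1 (mod 2).
  s_3 = 1 + 1 + 0 + 0 + 0 + 1 + 0 + 1 = 4 ≡ 0 (mod 2).
  s_4 = 0 + 1 + 1 + 0 + 1 + 1 + 0 + 1 = 5 ≡ 1 (mod 2).
s = (0, 1, 0, 1)^T — this equals column 5 of H (binary 0101), so error is at position 5.
Correct: flip bit 5 of r = 011110011010001 to get c = 011100011010001.


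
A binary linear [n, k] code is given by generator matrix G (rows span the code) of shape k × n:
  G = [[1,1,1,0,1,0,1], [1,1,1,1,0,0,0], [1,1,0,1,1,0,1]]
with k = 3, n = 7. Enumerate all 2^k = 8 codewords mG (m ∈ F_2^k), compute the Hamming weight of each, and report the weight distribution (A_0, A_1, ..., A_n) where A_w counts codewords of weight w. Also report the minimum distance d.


Weight distribution: A_0 = 1, A_2 = 2, A_3 = 2, A_4 = 1, A_5 = 2. Minimum distance d = 2.

Enumerate all 2^3 = 8 messages m ∈ F_2^3.
For each, compute codeword c = mG in F_2^7, then tally its weight.
  m = 000 → c = 0000000, weight = 0.
  m = 100 → c = 1110101, weight = 5.
  m = 010 → c = 1111000, weight = 4.
  m = 110 → c = 0001101, weight = 3.
  m = 001 → c = 1101101, weight = 5.
  m = 101 → c = 0011000, weight = 2.
  m = 011 → c = 0010101, weight = 3.
  m = 111 → c = 1100000, weight = 2.
Tally weights:
  weight 0: 1 codewords.
  weight 2: 2 codewords.
  weight 3: 2 codewords.
  weight 4: 1 codewords.
  weight 5: 2 codewords.
Minimum distance d = smallest w > 0 with A_w > 0 = 2.
Sanity: Σ A_w = 8 = 2^3 = 8 ✓.


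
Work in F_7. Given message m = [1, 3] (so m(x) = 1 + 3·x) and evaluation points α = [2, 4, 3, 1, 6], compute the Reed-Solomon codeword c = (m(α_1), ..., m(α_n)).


c = [0, 6, 3, 4, 5]

Message polynomial: m(x) = 1 + 3·x (mod 7).
For each evaluation point α_i, compute m(α_i) mod 7:
  α_1 = 2: Horner steps 3 → 0, so m(2) = 0.
  α_2 = 4: Horner steps 3 → 6, so m(4) = 6.
  α_3 = 3: Horner steps 3 → 3, so m(3) = 3.
  α_4 = 1: Horner steps 3 → 4, so m(1) = 4.
  α_5 = 6: Horner steps 3 → 5, so m(6) = 5.
Codeword c = [0, 6, 3, 4, 5] ∈ F_7^5.


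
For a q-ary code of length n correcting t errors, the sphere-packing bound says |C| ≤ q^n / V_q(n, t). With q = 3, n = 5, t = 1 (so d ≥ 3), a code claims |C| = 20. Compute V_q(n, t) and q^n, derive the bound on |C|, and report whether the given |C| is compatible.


V_q(n, t) = 11, q^n = 243, Hamming bound = 22, |C| = 20 ≤ bound (satisfied).

Step 1: Compute V_q(n, t) = Σ_{j=0}^1 C(n, j) (q−1)^j.
  j = 0: C(5,0)·(2)^0 = 1·1 = 1.
  j = 1: C(5,1)·(2)^1 = 5·2 = 10.
  V_q(n, t) = 1 + 10 = 11.
Step 2: q^n = 3^5 = 243.
Step 3: Hamming bound ⌊q^n / V_q(n,t)⌋ = ⌊243/11⌋ = 22.
Step 4: Compare |C| = 20 to 22: satisfied.
The claimed |C| lies below the Hamming bound.


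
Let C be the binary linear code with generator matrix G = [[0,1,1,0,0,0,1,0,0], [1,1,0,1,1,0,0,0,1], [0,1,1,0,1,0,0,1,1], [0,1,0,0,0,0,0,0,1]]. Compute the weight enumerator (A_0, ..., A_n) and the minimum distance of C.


Weight distribution: A_0 = 1, A_2 = 1, A_3 = 4, A_4 = 3, A_5 = 4, A_6 = 3. Minimum distance d = 2.

Enumerate all 2^4 = 16 messages m ∈ F_2^4.
For each, compute codeword c = mG in F_2^9, then tally its weight.
  m = 0000 → c = 000000000, weight = 0.
  m = 1000 → c = 011000100, weight = 3.
  m = 0100 → c = 110110001, weight = 5.
  m = 1100 → c = 101110101, weight = 6.
  m = 0010 → c = 011010011, weight = 5.
  m = 1010 → c = 000010111, weight = 4.
  m = 0110 → c = 101100010, weight = 4.
  m = 1110 → c = 110100110, weight = 5.
  m = 0001 → c = 010000001, weight = 2.
  m = 1001 → c = 001000101, weight = 3.
  m = 0101 → c = 100110000, weight = 3.
  m = 1101 → c = 111110100, weight = 6.
  m = 0011 → c = 001010010, weight = 3.
  m = 1011 → c = 010010110, weight = 4.
  m = 0111 → c = 111100011, weight = 6.
  m = 1111 → c = 100100111, weight = 5.
Tally weights:
  weight 0: 1 codewords.
  weight 2: 1 codewords.
  weight 3: 4 codewords.
  weight 4: 3 codewords.
  weight 5: 4 codewords.
  weight 6: 3 codewords.
Minimum distance d = smallest w > 0 with A_w > 0 = 2.
Sanity: Σ A_w = 16 = 2^4 = 16 ✓.


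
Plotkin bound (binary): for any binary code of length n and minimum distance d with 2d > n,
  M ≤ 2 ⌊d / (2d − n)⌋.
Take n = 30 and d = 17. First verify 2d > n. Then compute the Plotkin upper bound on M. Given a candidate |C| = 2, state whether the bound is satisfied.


Plotkin bound M ≤ 8; given |C| = 2 ≤ bound (satisfied).

Check applicability: 2d = 34, n = 30.
2d − n = 4 > 0, so Plotkin applies.
Compute d/(2d−n) = 17/4 ≈ 4.2500.
⌊d/(2d−n)⌋ = 4.
Plotkin bound: M ≤ 2·4 = 8.
Given |C| = 2, check: satisfied.
This |C| is below the Plotkin bound.


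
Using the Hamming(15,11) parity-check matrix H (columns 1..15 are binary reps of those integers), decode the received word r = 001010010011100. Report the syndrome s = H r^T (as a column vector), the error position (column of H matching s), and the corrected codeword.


s = (0, 1, 0, 0)^T, error position = 4, corrected codeword c = 001110010011100

Compute s = H r^T mod 2 one row at a time:
  s_1 = 1 + 0 + 0 + 1 + 1 + 1 + 0 + 0 = 4 ≡ 0 (mod 2).
  s_2 = 0 + 1 + 0 + 0 + 1 + 1 + 0 + 0 = 3 ≡ 1 (mod 2).
  s_3 = 0 + 1 + 0 + 0 + 0 + 1 + 0 + 0 = 2 ≡ 0 (mod 2).
  s_4 = 0 + 1 + 1 + 0 + 0 + 1 + 1 + 0 = 4 ≡ 0 (mod 2).
s = (0, 1, 0, 0)^T — this equals column 4 of H (binary 0100), so error is at position 4.
Correct: flip bit 4 of r = 001010010011100 to get c = 001110010011100.


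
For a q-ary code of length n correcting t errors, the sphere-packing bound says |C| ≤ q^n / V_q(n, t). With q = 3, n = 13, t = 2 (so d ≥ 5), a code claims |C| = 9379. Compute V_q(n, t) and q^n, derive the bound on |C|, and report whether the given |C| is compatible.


V_q(n, t) = 339, q^n = 1594323, Hamming bound = 4703, |C| = 9379 > bound (violated).

Step 1: Compute V_q(n, t) = Σ_{j=0}^2 C(n, j) (q−1)^j.
  j = 0: C(13,0)·(2)^0 = 1·1 = 1.
  j = 1: C(13,1)·(2)^1 = 13·2 = 26.
  j = 2: C(13,2)·(2)^2 = 78·4 = 312.
  V_q(n, t) = 1 + 26 + 312 = 339.
Step 2: q^n = 3^13 = 1594323.
Step 3: Hamming bound ⌊q^n / V_q(n,t)⌋ = ⌊1594323/339⌋ = 4703.
Step 4: Compare |C| = 9379 to 4703: violated.
The claimed |C| lies above the Hamming bound, so no 3-ary code of length 13 with d ≥ 5 can have 9379 codewords.


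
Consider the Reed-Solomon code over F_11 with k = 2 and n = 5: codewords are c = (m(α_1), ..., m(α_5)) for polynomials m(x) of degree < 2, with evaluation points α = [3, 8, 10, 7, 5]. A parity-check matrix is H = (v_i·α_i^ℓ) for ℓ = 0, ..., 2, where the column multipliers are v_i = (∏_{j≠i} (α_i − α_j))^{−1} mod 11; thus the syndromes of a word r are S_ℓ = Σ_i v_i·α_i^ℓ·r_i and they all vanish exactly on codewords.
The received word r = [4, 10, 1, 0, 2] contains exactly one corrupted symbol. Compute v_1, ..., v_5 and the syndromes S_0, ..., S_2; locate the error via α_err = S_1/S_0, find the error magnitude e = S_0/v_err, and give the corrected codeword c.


S = (4, 7, 4), error at position 3, error magnitude e = 4, c = [4, 10, 8, 0, 2].

Step 1: column multipliers v_i = (∏_{j≠i}(α_i − α_j))^{−1} mod 11.
  i = 1 (α = 3): (3−8)(3−10)(3−7)(3−5) = (−5)·(−7)·(−4)·(−2) = 280 ≡ 5, so v_1 = 5^{−1} = 9 (mod 11).
  i = 2 (α = 8): (8−3)(8−10)(8−7)(8−5) = 5·(−2)·1·3 = −30 ≡ 3, so v_2 = 3^{−1} = 4 (mod 11).
  i = 3 (α = 10): (10−3)(10−8)(10−7)(10−5) = 7·2·3·5 = 210 ≡ 1, so v_3 = 1^{−1} = 1 (mod 11).
  i = 4 (α = 7): (7−3)(7−8)(7−10)(7−5) = 4·(−1)·(−3)·2 = 24 ≡ 2, so v_4 = 2^{−1} = 6 (mod 11).
  i = 5 (α = 5): (5−3)(5−8)(5−10)(5−7) = 2·(−3)·(−5)·(−2) = −60 ≡ 6, so v_5 = 6^{−1} = 2 (mod 11).
  v = [9, 4, 1, 6, 2].
Step 2: syndromes of r = [4, 10, 1, 0, 2] (all sums mod 11).
  S_0 = Σ v_i r_i = 9·4 + 4·10 + 1·1 + 6·0 + 2·2 = 81 ≡ 4.
  S_1 = Σ v_i α_i r_i = 9·3·4 + 4·8·10 + 1·10·1 + 6·7·0 + 2·5·2 = 458 ≡ 7.
  α_i^2 mod 11 = [9, 9, 1, 5, 3].
  S_2 = Σ v_i α_i^2 r_i = 9·9·4 + 4·9·10 + 1·1·1 + 6·5·0 + 2·3·2 = 697 ≡ 4.
  S = (4, 7, 4) ≠ 0, so r is not a codeword (an error is present).
Step 3: locate the error. For a single error e at position i, S_ℓ = v_i·e·α_i^ℓ, so α_err = S_1/S_0.
  S_0^{−1} = 4^{−1} = 3 (mod 11), so α_err = 7·3 = 21 ≡ 10 = α_3. Error position i = 3.
  Consistency check: S_2/S_1 = 4·8 = 32 ≡ 10 = α_err ✓ (single-error assumption holds).
Step 4: error magnitude e = S_0/v_3 = S_0·∏_{j≠3}(α_3 − α_j) = 4·1 = 4 ≡ 4 (mod 11).
Step 5: correct position 3: c_3 = r_3 − e = 1 − 4 ≡ 8 (mod 11). Hence c = [4, 10, 8, 0, 2].
  Check: interpolating c through the α_i gives m(x) = 7 + 10·x (degree < 2) with m(α_i) = c_i for every i, so c is indeed a codeword.


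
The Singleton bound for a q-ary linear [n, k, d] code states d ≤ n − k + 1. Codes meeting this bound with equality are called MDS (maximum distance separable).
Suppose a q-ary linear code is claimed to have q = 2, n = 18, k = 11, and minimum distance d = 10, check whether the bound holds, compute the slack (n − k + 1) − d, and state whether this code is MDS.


Singleton RHS = n − k + 1 = 8, slack = -2, bound violated (no such code; not MDS).

Singleton bound: d ≤ n − k + 1.
Here n = 18, k = 11, so n − k + 1 = 8.
Given d = 10, check d ≤ 8: NO.
Slack = (n − k + 1) − d = -2.
The slack is negative: d = 10 exceeds n − k + 1 = 8 by 2, so the Singleton bound is violated and no linear [18, 11, 10]_2 code can exist. In particular it is not MDS (MDS requires d = n − k + 1 exactly).
Description: the claimed parameters are [18, 11, 10]_2; such a code would be impossible (violates the Singleton bound).


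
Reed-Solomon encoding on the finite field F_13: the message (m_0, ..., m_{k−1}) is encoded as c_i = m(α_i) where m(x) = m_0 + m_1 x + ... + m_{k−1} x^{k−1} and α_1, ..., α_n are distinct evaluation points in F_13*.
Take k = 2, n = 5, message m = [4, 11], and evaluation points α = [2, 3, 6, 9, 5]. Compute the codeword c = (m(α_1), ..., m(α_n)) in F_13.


c = [0, 11, 5, 12, 7]

Message polynomial: m(x) = 4 + 11·x (mod 13).
For each evaluation point α_i, compute m(α_i) mod 13:
  α_1 = 2: Horner steps 11 → 0, so m(2) = 0.
  α_2 = 3: Horner steps 11 → 11, so m(3) = 11.
  α_3 = 6: Horner steps 11 → 5, so m(6) = 5.
  α_4 = 9: Horner steps 11 → 12, so m(9) = 12.
  α_5 = 5: Horner steps 11 → 7, so m(5) = 7.
Codeword c = [0, 11, 5, 12, 7] ∈ F_13^5.
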